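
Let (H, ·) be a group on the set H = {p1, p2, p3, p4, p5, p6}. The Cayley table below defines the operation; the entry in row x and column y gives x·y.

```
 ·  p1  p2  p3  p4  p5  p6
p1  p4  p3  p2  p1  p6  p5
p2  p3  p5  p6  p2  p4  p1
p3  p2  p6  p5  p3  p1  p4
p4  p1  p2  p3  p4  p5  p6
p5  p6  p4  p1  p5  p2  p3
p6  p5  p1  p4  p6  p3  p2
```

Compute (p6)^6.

p4

p6^1 = p6
p6^2 = p6·p6 = p2
p6^3 = p2·p6 = p1
p6^4 = p1·p6 = p5
p6^5 = p5·p6 = p3
p6^6 = p3·p6 = p4
(Structurally, H here is isomorphic to the cyclic group Z_6.)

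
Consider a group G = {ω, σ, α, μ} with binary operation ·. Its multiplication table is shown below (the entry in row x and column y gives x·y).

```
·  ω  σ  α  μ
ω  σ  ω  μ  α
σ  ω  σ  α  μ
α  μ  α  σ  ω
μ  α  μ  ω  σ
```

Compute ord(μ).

2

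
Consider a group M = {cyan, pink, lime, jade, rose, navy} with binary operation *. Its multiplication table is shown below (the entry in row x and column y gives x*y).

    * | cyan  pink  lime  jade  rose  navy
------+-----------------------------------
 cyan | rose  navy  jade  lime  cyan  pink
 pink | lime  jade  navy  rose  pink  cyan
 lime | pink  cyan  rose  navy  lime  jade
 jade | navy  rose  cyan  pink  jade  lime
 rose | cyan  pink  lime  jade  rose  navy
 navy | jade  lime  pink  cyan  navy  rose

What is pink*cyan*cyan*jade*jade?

jade

pink*cyan = lime
lime*cyan = pink
pink*jade = rose
rose*jade = jade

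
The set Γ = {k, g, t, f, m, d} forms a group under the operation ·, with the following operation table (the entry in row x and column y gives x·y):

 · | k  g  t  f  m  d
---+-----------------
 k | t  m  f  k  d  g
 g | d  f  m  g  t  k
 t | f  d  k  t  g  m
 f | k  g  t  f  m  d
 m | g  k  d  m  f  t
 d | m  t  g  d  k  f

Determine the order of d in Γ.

2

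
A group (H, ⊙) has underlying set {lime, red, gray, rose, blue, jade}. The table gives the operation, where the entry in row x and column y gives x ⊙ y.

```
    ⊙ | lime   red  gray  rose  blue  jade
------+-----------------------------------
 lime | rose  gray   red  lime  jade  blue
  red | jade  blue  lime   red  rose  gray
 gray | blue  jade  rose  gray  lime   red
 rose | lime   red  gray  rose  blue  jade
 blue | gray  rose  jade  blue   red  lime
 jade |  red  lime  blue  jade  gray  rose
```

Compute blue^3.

blue^1 = blue
blue^2 = blue ⊙ blue = red
blue^3 = red ⊙ blue = rose

rose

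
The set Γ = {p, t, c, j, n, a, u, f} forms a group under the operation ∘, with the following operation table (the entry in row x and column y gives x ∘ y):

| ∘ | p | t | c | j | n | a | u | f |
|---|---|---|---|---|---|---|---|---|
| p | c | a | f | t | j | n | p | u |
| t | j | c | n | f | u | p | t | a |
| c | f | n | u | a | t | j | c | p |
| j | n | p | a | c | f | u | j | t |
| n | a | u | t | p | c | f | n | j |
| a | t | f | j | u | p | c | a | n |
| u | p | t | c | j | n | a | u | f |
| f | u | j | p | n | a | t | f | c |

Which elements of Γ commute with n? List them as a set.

Compare row n with column n entry by entry.
t ∘ n = u = n ∘ t, so t commutes with n.
f ∘ n = a but n ∘ f = j, so f does not.
Collecting the elements that commute with n: C(n) = {c, n, t, u}.

{c, n, t, u}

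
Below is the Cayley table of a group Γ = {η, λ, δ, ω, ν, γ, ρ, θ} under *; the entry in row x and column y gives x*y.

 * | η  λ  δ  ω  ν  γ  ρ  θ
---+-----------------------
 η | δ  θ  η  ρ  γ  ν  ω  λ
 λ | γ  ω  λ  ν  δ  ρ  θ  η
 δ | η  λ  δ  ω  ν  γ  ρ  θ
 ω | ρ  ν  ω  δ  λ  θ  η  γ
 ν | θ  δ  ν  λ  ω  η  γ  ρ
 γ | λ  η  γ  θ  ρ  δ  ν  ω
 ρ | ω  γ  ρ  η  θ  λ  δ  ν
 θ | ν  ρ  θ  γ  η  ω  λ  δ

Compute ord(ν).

4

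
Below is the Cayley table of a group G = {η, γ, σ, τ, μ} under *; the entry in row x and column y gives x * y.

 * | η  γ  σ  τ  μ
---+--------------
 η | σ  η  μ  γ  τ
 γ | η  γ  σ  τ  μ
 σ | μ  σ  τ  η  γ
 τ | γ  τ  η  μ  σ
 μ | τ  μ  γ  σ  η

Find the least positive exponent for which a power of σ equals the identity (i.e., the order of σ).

5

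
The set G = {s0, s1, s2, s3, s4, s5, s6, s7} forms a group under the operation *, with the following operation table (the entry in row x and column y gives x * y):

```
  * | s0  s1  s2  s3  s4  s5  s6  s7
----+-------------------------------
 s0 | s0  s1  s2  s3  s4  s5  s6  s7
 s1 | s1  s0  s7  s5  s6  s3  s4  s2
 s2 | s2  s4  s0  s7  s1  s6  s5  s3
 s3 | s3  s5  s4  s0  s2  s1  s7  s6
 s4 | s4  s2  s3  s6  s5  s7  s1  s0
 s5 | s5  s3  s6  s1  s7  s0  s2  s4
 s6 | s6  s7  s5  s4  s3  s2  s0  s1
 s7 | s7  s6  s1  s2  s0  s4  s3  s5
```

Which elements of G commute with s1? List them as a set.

{s0, s1, s3, s5}

Compare row s1 with column s1 entry by entry.
s3 * s1 = s5 = s1 * s3, so s3 commutes with s1.
s7 * s1 = s6 but s1 * s7 = s2, so s7 does not.
Collecting the elements that commute with s1: C(s1) = {s0, s1, s3, s5}.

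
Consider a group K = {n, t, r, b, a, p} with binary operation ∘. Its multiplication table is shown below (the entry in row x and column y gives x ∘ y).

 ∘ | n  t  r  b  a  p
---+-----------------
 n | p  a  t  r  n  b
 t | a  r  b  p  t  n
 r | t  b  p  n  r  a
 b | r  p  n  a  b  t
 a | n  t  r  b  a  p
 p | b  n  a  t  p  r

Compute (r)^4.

r^1 = r
r^2 = r ∘ r = p
r^3 = p ∘ r = a
r^4 = a ∘ r = r

r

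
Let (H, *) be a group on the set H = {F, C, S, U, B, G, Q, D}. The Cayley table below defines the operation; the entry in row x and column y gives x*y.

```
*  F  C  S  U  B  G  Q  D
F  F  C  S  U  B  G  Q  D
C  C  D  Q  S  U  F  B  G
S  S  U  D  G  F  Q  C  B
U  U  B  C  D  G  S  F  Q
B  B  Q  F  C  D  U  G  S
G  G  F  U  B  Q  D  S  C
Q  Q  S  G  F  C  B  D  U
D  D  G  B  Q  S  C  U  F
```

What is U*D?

Read row U, column D: U*D = Q.
(Structurally, H here is isomorphic to the quaternion group Q_8.)

Q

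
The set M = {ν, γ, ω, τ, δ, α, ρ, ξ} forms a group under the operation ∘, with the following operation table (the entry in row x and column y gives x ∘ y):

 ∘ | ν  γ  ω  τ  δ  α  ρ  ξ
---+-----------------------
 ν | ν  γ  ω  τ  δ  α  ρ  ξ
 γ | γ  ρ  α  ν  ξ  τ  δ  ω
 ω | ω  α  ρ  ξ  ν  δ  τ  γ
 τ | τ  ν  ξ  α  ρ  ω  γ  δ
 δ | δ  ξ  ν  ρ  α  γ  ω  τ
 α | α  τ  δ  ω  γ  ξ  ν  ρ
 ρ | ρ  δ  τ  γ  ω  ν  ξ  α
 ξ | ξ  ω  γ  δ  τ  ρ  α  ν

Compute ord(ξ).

The identity element is ν (its row matches the header).
ξ^1 = ξ
ξ^2 = ξ ∘ ξ = ν
The first power of ξ equal to the identity is ξ^2, so ord(ξ) = 2.

2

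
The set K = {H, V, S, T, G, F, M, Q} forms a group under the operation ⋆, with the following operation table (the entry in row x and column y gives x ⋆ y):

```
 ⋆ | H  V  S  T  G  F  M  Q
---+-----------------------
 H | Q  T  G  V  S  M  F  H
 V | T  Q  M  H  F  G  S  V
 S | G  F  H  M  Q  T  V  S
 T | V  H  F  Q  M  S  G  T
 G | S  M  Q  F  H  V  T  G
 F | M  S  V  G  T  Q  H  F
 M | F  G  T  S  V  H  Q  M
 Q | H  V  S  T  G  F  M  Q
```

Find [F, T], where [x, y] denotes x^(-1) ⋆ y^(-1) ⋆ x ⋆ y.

H

Identity is Q; from the table F^(-1) = F and T^(-1) = T.
F ⋆ T = G
G ⋆ F = V
V ⋆ T = H
(Structurally, K here is isomorphic to the dihedral group D_4.)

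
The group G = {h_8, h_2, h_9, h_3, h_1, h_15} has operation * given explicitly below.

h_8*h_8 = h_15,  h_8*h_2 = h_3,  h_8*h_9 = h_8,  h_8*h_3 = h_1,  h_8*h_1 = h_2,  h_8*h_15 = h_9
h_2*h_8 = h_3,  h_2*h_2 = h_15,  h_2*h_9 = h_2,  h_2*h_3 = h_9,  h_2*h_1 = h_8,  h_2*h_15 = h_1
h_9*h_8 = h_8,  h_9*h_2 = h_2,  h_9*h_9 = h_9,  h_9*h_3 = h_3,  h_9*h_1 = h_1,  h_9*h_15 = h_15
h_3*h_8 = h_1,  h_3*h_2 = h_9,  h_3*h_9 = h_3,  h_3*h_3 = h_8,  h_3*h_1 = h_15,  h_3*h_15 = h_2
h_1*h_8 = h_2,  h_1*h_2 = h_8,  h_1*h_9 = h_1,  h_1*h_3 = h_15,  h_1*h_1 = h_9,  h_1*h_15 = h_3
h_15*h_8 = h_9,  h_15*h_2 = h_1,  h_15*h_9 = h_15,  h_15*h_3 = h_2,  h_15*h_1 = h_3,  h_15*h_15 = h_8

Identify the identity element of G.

h_9

The identity e satisfies e*x = x for all x, so its row in the table reproduces the column headers.
Row h_9 reads: h_8, h_2, h_9, h_3, h_1, h_15 — exactly the header order. So h_9 is the identity.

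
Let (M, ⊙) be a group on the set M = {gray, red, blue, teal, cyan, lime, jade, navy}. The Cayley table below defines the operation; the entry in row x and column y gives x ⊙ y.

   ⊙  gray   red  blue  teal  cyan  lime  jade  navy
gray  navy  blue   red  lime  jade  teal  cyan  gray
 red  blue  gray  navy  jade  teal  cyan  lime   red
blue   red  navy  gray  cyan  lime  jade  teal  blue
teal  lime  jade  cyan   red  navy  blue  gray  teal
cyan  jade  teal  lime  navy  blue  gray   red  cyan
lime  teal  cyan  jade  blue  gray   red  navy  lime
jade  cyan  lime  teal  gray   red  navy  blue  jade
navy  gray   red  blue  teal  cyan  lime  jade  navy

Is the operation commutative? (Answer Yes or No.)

Check whether the table is symmetric across its main diagonal.
Every entry (row x, col y) equals the entry (row y, col x), so M is abelian.
(In fact M ≅ the cyclic group Z_8.)

Yes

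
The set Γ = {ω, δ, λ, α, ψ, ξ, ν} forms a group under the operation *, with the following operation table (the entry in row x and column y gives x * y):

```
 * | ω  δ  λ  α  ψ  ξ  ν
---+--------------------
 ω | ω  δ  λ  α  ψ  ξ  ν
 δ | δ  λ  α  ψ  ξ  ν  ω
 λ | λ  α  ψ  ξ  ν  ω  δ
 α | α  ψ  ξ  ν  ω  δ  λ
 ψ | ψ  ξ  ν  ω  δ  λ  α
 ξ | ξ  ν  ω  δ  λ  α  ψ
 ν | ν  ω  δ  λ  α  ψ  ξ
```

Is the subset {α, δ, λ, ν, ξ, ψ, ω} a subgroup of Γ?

Yes

{α, δ, λ, ν, ξ, ψ, ω} contains the identity ω.
Checking products: every product of two elements of {α, δ, λ, ν, ξ, ψ, ω} (read from the table) lies in {α, δ, λ, ν, ξ, ψ, ω}, so the set is closed.
In a finite group, a nonempty closed subset is a subgroup. So {α, δ, λ, ν, ξ, ψ, ω} ≤ Γ.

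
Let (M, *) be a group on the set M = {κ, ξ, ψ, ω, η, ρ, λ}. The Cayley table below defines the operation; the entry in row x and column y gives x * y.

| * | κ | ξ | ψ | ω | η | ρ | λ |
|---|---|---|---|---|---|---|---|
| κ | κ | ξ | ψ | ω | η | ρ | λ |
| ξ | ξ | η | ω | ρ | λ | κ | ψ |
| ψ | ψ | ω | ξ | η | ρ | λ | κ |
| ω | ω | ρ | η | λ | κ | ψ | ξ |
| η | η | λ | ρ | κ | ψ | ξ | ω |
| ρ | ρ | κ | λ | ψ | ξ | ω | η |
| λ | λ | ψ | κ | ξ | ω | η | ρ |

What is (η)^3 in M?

η^1 = η
η^2 = η * η = ψ
η^3 = ψ * η = ρ

ρ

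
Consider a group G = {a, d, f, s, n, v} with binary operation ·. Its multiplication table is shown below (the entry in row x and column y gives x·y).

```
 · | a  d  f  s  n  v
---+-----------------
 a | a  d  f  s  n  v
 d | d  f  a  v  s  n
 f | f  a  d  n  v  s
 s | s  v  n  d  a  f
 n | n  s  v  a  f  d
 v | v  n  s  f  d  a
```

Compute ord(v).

2

The identity element is a (its row matches the header).
v^1 = v
v^2 = v·v = a
The first power of v equal to the identity is v^2, so ord(v) = 2.
(Structurally, G here is isomorphic to the cyclic group Z_6.)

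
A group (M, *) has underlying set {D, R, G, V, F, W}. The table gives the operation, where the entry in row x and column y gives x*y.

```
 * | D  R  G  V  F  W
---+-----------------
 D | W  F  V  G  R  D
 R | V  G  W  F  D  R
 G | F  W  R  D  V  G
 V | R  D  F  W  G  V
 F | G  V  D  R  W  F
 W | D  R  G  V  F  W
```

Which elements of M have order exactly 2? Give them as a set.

{D, F, V}

Identity is W. Compute the order of each non-identity element by repeated multiplication:
  D: D → W  (order 2)
  R: R → G → W  (order 3)
  G: G → R → W  (order 3)
  V: V → W  (order 2)
  F: F → W  (order 2)
Elements of order 2: {D, F, V}.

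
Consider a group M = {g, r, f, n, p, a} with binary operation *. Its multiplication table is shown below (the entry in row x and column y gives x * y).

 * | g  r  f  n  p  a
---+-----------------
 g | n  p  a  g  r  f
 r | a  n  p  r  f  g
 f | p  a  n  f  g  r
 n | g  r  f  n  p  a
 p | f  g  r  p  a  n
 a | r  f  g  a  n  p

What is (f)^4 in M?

n

f^1 = f
f^2 = f * f = n
f^3 = n * f = f
f^4 = f * f = n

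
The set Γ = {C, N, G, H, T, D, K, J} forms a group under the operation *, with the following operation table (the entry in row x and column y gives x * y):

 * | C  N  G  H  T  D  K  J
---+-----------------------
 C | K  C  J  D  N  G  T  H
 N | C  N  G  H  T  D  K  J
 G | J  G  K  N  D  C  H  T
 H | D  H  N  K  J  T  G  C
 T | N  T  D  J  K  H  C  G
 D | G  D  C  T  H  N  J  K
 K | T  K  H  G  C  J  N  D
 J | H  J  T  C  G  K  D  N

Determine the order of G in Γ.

The identity element is N (its row matches the header).
G^1 = G
G^2 = G * G = K
G^3 = K * G = H
G^4 = H * G = N
The first power of G equal to the identity is G^4, so ord(G) = 4.

4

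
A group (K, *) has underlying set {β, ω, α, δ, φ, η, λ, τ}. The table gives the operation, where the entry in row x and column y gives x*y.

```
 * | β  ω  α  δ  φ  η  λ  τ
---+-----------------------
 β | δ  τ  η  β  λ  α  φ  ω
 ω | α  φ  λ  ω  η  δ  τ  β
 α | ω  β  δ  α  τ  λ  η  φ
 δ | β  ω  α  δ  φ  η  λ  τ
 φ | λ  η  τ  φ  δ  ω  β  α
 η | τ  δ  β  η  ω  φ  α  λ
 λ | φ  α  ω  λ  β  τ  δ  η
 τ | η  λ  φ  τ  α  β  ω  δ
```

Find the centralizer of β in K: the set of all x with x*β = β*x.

Compare row β with column β entry by entry.
λ*β = φ = β*λ, so λ commutes with β.
τ*β = η but β*τ = ω, so τ does not.
Collecting the elements that commute with β: C(β) = {β, δ, λ, φ}.
(Structurally, K here is isomorphic to the dihedral group D_4.)

{β, δ, λ, φ}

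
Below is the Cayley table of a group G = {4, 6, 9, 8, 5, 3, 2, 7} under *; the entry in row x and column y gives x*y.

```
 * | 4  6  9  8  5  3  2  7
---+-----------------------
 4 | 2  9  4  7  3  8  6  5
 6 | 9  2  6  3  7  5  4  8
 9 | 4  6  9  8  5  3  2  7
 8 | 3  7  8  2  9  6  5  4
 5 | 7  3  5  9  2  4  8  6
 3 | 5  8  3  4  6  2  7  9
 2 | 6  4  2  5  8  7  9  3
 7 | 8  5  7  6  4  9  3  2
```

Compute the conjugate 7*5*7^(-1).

8

The identity is 9. In row 7, the entry 9 sits in column 3, so 7^(-1) = 3.
7*5 = 4
4*3 = 8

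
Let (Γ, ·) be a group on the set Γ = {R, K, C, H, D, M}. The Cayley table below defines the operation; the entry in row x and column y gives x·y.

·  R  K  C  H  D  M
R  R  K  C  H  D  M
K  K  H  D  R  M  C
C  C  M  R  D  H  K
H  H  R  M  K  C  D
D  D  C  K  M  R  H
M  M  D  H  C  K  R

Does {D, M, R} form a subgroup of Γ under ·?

No

M·D = K, which is not in {D, M, R}.
The subset is not closed under ·, so it is not a subgroup.
(Structurally, Γ here is isomorphic to the symmetric group S_3.)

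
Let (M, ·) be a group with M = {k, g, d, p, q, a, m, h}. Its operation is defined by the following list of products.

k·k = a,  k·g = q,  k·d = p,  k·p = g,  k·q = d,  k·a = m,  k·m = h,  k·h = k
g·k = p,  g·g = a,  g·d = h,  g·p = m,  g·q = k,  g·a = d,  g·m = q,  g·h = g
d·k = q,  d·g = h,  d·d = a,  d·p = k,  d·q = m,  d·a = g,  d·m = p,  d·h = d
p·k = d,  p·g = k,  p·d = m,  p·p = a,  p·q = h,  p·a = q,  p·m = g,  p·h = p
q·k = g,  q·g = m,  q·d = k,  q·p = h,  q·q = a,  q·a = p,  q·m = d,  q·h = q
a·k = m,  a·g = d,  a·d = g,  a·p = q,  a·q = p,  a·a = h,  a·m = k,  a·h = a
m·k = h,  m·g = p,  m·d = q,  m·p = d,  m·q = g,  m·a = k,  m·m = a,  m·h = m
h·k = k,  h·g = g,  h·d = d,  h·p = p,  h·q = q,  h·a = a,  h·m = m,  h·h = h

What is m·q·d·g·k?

p

m·q = g
g·d = h
h·g = g
g·k = p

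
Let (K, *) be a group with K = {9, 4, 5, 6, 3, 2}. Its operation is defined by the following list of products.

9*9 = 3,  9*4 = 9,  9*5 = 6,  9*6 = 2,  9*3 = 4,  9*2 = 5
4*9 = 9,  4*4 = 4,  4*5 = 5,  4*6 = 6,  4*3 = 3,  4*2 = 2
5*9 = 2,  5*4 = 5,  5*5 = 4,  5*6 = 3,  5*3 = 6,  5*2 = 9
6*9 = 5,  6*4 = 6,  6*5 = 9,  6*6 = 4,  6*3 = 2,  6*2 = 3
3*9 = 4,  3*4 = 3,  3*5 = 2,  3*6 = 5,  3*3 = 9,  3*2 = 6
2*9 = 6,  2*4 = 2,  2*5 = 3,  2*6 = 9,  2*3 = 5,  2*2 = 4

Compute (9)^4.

9^1 = 9
9^2 = 9 * 9 = 3
9^3 = 3 * 9 = 4
9^4 = 4 * 9 = 9

9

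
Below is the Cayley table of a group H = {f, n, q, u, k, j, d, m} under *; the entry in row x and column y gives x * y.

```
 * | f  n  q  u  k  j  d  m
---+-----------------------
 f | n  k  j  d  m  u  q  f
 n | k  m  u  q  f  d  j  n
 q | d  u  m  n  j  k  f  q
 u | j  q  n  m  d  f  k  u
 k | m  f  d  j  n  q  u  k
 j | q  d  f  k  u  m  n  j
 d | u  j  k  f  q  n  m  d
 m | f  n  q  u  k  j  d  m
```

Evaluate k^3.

k^1 = k
k^2 = k * k = n
k^3 = n * k = f

f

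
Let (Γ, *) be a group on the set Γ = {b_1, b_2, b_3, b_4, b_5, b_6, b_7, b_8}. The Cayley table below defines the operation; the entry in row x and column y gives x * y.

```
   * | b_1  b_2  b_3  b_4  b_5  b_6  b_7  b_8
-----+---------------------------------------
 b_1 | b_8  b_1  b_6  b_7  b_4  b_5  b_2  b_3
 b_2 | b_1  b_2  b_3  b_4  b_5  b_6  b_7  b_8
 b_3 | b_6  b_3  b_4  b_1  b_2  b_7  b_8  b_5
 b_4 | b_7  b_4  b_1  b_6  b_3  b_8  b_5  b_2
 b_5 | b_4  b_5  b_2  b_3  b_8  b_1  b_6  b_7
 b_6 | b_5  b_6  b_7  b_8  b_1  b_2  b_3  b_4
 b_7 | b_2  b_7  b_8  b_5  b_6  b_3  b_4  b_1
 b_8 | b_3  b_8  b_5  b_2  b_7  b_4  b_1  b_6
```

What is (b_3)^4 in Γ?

b_3^1 = b_3
b_3^2 = b_3 * b_3 = b_4
b_3^3 = b_4 * b_3 = b_1
b_3^4 = b_1 * b_3 = b_6
(Structurally, Γ here is isomorphic to the cyclic group Z_8.)

b_6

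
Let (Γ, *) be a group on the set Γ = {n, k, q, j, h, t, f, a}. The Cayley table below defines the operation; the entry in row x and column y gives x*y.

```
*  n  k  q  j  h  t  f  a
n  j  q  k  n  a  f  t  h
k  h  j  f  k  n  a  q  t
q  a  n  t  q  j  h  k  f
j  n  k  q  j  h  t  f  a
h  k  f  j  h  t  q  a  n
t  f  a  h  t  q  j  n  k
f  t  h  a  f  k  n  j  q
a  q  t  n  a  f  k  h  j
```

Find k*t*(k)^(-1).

t

The identity is j. In row k, the entry j sits in column k, so k^(-1) = k.
k*t = a
a*k = t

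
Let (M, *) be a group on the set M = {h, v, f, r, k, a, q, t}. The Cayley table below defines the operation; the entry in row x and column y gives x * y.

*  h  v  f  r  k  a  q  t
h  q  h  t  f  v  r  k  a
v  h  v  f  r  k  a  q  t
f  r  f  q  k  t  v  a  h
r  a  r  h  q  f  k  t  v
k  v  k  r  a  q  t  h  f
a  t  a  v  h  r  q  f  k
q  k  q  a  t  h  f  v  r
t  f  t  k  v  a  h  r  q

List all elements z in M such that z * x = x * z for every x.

{q, v}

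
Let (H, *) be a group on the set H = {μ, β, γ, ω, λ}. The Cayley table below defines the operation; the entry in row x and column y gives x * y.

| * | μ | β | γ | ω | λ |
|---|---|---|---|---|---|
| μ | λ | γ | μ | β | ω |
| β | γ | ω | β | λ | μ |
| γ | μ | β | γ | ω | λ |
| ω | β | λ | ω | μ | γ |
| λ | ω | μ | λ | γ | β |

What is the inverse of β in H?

μ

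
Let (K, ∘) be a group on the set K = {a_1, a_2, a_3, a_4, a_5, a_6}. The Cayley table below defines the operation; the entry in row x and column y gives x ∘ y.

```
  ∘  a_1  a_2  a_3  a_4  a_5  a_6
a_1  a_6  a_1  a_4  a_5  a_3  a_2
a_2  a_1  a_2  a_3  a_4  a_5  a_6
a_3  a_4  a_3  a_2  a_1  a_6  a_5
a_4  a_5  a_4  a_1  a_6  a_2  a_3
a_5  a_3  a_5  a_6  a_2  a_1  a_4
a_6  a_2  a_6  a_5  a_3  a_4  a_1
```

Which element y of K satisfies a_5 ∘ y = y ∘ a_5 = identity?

a_4

First locate the identity: row a_2 matches the header, so a_2 is the identity.
Scan row a_5 for a_2: a_5 ∘ a_4 = a_2. Hence a_5^(-1) = a_4.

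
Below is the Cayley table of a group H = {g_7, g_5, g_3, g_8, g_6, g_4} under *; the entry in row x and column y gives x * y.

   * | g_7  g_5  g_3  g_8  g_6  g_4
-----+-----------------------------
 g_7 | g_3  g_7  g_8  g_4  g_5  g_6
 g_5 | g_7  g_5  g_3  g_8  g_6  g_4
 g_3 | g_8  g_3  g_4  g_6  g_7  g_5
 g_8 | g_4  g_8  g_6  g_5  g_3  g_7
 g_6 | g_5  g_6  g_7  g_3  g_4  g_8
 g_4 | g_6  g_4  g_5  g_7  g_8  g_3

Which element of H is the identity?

The identity e satisfies e * x = x for all x, so its row in the table reproduces the column headers.
Row g_5 reads: g_7, g_5, g_3, g_8, g_6, g_4 — exactly the header order. So g_5 is the identity.

g_5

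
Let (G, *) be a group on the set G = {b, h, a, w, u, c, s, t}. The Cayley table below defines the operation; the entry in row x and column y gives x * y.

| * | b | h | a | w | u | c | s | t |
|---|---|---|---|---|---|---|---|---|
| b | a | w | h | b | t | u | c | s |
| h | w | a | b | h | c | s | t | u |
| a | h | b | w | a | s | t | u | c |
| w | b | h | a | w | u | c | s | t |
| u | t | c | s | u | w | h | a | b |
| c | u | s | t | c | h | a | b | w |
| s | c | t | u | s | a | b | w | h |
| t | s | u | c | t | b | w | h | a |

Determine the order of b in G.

The identity element is w (its row matches the header).
b^1 = b
b^2 = b * b = a
b^3 = a * b = h
b^4 = h * b = w
The first power of b equal to the identity is b^4, so ord(b) = 4.

4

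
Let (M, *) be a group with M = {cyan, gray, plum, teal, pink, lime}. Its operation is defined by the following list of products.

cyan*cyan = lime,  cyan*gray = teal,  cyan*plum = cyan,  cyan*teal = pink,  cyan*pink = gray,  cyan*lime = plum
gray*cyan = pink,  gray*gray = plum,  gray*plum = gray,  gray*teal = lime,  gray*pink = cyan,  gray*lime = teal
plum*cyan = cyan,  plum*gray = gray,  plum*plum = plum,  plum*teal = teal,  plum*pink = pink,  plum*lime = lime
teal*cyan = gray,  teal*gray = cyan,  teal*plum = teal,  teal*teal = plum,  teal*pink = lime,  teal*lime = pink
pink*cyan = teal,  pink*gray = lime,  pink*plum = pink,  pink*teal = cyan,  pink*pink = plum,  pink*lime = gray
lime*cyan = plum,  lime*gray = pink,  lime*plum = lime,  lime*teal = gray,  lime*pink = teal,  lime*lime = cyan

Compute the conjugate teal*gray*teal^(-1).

pink

The identity is plum. In row teal, the entry plum sits in column teal, so teal^(-1) = teal.
teal*gray = cyan
cyan*teal = pink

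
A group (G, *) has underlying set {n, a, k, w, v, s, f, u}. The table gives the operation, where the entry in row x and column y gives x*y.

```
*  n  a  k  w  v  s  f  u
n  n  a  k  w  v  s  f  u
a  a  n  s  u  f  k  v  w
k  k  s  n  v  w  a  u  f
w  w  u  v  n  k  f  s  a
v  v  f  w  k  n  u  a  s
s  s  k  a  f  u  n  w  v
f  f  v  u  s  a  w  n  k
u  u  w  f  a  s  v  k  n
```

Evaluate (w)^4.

n

w^1 = w
w^2 = w*w = n
w^3 = n*w = w
w^4 = w*w = n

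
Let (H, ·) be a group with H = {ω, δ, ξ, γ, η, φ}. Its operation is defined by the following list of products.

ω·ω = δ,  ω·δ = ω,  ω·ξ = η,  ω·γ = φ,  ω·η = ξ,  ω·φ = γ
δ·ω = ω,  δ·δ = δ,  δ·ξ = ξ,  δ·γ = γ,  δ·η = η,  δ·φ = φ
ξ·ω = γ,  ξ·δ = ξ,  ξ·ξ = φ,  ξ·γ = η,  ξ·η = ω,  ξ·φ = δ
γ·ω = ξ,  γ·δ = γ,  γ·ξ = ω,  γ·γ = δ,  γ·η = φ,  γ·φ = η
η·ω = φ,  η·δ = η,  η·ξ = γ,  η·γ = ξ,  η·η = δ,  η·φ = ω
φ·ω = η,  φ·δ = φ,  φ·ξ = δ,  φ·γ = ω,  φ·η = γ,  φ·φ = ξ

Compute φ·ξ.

Read row φ, column ξ: φ·ξ = δ.
(Structurally, H here is isomorphic to the symmetric group S_3.)

δ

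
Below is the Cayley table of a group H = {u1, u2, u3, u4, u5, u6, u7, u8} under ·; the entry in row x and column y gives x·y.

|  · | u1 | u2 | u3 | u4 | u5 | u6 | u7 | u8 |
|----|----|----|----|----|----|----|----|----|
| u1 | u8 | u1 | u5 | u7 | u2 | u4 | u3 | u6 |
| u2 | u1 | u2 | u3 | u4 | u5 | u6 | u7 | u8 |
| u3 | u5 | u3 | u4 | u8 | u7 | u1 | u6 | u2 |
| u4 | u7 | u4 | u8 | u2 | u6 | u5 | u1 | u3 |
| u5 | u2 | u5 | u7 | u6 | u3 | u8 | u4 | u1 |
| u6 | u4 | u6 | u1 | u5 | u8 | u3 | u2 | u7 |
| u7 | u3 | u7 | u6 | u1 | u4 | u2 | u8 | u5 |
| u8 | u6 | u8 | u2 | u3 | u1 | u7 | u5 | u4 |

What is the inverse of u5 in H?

u1

First locate the identity: row u2 matches the header, so u2 is the identity.
Scan row u5 for u2: u5·u1 = u2. Hence u5^(-1) = u1.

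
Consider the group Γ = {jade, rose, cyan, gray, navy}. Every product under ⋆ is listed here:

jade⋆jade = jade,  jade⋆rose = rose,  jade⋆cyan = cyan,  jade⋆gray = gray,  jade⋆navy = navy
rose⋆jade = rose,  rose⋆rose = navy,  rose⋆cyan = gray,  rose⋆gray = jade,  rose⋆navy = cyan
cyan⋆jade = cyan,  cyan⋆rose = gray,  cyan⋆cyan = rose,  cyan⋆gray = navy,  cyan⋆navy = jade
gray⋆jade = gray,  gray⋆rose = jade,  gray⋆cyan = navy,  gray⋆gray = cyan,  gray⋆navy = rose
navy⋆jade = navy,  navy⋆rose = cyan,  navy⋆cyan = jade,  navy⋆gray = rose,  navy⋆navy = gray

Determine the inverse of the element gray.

First locate the identity: row jade matches the header, so jade is the identity.
Scan row gray for jade: gray ⋆ rose = jade. Hence gray^(-1) = rose.

rose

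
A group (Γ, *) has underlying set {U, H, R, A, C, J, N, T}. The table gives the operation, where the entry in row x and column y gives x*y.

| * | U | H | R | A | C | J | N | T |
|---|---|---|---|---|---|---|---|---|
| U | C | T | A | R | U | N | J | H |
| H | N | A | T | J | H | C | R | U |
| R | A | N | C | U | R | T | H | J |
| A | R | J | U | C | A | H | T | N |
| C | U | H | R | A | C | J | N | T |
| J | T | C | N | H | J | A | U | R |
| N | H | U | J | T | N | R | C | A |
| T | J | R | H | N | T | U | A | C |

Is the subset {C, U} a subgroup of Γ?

Yes

{C, U} contains the identity C.
Checking products: every product of two elements of {C, U} (read from the table) lies in {C, U}, so the set is closed.
In a finite group, a nonempty closed subset is a subgroup. So {C, U} ≤ Γ.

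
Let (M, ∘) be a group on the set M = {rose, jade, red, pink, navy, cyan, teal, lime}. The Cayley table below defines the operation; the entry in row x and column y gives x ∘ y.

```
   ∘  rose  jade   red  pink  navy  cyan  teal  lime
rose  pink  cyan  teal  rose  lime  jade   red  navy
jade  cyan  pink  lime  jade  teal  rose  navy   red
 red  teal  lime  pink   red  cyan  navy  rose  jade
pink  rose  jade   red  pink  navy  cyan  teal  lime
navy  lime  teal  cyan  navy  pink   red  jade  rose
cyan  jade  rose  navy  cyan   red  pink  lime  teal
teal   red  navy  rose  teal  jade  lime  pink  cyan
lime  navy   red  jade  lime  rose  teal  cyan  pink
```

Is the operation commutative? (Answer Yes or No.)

Yes

Check whether the table is symmetric across its main diagonal.
Every entry (row x, col y) equals the entry (row y, col x), so M is abelian.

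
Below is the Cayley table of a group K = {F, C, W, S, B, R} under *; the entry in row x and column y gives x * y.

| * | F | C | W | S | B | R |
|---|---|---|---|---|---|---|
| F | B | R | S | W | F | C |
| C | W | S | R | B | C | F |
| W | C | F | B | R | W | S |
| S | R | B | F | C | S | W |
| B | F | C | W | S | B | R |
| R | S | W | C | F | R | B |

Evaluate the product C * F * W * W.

W

C * F = W
W * W = B
B * W = W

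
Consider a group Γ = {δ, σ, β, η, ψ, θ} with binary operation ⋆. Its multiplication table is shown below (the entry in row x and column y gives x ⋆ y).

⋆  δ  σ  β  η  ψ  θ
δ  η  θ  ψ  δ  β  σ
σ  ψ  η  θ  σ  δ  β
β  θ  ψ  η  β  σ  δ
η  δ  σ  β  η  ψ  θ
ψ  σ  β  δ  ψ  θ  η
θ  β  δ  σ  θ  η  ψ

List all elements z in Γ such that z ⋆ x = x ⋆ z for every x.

An element z is central iff its row equals its column in the table.
For β: β ⋆ ψ = σ ≠ δ = ψ ⋆ β, so β ∉ Z.
Checking each element this way leaves Z(Γ) = {η}.

{η}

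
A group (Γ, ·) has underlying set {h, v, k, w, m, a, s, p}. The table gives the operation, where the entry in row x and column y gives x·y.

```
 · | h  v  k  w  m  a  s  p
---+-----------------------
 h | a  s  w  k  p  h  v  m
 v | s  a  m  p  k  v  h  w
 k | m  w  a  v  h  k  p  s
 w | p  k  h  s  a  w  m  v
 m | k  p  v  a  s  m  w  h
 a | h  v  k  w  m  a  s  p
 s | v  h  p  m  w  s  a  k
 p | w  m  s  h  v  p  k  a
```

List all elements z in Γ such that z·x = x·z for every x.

{a, s}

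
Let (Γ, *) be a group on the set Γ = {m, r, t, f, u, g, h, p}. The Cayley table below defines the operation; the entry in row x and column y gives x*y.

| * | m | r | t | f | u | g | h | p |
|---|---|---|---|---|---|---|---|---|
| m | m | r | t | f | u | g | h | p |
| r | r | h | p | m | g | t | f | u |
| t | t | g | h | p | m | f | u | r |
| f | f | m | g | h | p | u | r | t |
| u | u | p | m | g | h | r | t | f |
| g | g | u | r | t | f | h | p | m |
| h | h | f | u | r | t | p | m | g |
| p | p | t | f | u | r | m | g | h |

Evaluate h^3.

h^1 = h
h^2 = h*h = m
h^3 = m*h = h
(Structurally, Γ here is isomorphic to the quaternion group Q_8.)

h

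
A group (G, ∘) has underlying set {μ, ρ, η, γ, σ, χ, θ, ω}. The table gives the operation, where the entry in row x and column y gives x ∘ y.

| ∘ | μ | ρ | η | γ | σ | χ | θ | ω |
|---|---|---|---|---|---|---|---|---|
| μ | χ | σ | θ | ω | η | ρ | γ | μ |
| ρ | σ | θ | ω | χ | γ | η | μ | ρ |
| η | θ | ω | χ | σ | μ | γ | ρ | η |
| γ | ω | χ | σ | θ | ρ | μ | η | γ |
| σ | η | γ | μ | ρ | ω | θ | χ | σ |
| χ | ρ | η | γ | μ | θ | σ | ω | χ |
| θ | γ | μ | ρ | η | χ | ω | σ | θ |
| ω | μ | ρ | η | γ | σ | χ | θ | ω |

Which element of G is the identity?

The identity e satisfies e ∘ x = x for all x, so its row in the table reproduces the column headers.
Row ω reads: μ, ρ, η, γ, σ, χ, θ, ω — exactly the header order. So ω is the identity.

ω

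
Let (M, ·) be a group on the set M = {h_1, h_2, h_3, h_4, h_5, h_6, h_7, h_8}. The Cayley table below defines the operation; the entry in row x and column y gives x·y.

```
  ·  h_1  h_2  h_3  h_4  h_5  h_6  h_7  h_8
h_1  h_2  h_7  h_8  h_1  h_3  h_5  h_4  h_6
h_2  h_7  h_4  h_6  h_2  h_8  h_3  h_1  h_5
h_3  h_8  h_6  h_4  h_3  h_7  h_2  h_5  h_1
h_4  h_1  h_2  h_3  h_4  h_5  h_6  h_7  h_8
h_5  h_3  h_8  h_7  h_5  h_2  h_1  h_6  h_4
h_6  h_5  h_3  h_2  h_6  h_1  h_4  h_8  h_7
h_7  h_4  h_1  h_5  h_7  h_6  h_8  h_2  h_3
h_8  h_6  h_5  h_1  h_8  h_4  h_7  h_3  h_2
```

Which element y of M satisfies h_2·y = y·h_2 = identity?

h_2

First locate the identity: row h_4 matches the header, so h_4 is the identity.
Scan row h_2 for h_4: h_2·h_2 = h_4. Hence h_2^(-1) = h_2.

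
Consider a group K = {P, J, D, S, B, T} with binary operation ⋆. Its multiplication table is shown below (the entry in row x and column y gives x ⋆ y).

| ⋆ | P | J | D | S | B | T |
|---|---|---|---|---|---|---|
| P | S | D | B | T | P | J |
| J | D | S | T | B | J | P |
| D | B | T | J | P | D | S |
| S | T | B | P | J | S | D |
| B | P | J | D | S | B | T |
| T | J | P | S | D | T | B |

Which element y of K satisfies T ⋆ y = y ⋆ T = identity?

T

First locate the identity: row B matches the header, so B is the identity.
Scan row T for B: T ⋆ T = B. Hence T^(-1) = T.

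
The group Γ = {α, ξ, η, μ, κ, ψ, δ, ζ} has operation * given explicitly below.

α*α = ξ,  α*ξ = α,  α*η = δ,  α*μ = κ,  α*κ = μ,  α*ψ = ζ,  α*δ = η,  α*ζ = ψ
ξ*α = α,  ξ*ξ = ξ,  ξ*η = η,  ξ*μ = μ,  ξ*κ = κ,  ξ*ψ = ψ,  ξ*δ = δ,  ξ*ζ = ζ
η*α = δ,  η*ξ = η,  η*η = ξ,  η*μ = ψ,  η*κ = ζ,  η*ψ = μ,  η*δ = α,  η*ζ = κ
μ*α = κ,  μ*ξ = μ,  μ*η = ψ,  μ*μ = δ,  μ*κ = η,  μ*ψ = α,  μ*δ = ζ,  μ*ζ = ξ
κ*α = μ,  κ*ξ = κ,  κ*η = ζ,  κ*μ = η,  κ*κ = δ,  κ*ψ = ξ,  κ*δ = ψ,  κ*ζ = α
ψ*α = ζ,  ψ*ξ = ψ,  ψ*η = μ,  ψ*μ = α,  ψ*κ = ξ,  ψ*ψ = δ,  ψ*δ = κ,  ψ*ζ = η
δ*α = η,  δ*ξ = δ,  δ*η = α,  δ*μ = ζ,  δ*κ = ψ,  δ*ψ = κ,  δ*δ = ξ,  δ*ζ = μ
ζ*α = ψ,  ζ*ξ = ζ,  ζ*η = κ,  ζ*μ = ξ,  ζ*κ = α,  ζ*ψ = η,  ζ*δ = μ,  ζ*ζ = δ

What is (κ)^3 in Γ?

κ^1 = κ
κ^2 = κ * κ = δ
κ^3 = δ * κ = ψ
(Structurally, Γ here is isomorphic to Z_2 x Z_4.)

ψ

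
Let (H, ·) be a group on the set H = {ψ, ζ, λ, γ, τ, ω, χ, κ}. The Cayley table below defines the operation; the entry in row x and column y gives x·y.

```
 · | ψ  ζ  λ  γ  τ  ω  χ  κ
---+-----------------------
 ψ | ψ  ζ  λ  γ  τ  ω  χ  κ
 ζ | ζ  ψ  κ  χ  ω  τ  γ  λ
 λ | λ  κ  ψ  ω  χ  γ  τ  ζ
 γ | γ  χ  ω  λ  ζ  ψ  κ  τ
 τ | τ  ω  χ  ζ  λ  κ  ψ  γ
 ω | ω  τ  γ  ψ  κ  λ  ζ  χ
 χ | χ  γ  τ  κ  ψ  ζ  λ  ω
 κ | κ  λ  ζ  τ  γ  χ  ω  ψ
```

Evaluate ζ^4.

ζ^1 = ζ
ζ^2 = ζ·ζ = ψ
ζ^3 = ψ·ζ = ζ
ζ^4 = ζ·ζ = ψ

ψ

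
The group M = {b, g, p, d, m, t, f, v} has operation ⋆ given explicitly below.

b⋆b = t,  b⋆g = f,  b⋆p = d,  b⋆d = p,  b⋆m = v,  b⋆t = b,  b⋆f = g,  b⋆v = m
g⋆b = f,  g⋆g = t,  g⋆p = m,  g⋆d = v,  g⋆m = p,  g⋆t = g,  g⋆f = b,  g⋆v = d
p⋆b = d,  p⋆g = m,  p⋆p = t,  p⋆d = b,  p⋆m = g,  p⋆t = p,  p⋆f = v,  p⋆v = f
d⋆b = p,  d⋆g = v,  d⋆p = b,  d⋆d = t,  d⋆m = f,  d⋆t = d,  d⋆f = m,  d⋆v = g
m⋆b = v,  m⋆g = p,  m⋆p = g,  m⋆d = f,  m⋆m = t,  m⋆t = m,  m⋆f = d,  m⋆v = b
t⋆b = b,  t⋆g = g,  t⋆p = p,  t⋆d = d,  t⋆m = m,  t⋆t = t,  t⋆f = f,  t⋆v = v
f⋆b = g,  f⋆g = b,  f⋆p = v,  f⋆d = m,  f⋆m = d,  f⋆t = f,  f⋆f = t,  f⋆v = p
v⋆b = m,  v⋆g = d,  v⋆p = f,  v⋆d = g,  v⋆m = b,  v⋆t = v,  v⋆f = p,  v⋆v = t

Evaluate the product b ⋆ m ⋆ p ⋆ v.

b ⋆ m = v
v ⋆ p = f
f ⋆ v = p

p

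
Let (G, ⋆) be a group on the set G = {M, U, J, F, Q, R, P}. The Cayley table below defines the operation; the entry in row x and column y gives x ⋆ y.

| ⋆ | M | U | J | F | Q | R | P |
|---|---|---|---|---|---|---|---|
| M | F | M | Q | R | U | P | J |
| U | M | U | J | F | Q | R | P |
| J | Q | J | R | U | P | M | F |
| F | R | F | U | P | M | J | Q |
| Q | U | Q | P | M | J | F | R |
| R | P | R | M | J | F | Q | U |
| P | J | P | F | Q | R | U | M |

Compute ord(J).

The identity element is U (its row matches the header).
J^1 = J
J^2 = J ⋆ J = R
J^3 = R ⋆ J = M
J^4 = M ⋆ J = Q
J^5 = Q ⋆ J = P
J^6 = P ⋆ J = F
J^7 = F ⋆ J = U
The first power of J equal to the identity is J^7, so ord(J) = 7.

7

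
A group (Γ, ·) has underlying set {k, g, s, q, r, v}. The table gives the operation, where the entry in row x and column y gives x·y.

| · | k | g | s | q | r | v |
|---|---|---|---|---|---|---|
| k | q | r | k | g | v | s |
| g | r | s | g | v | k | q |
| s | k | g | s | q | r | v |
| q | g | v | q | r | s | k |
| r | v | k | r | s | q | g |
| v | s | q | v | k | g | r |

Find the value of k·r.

v

Read row k, column r: k·r = v.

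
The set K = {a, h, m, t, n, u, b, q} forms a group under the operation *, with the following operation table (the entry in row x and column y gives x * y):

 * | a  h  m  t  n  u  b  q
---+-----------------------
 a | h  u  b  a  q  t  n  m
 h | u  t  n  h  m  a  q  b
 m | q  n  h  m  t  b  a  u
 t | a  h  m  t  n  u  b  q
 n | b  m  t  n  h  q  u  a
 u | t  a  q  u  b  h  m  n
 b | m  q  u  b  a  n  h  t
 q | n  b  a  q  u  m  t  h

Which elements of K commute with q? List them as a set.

Compare row q with column q entry by entry.
h * q = b = q * h, so h commutes with q.
m * q = u but q * m = a, so m does not.
Collecting the elements that commute with q: C(q) = {b, h, q, t}.
(Structurally, K here is isomorphic to the quaternion group Q_8.)

{b, h, q, t}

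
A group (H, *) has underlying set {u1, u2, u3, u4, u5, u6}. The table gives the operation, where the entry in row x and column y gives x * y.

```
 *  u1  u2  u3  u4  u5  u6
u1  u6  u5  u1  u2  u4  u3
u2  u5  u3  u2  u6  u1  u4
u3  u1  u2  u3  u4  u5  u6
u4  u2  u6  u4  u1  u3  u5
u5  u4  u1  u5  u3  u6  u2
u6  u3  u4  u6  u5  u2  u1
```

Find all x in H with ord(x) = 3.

{u1, u6}

Identity is u3. Compute the order of each non-identity element by repeated multiplication:
  u1: u1 → u6 → u3  (order 3)
  u2: u2 → u3  (order 2)
  u4: u4 → u1 → u2 → u6 → u5 → u3  (order 6)
  u5: u5 → u6 → u2 → u1 → u4 → u3  (order 6)
  u6: u6 → u1 → u3  (order 3)
Elements of order 3: {u1, u6}.
(Structurally, H here is isomorphic to the cyclic group Z_6.)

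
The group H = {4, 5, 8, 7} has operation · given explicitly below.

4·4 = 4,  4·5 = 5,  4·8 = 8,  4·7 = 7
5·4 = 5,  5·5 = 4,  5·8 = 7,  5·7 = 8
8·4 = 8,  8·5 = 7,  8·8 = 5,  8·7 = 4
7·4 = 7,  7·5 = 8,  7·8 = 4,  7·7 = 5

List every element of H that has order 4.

{7, 8}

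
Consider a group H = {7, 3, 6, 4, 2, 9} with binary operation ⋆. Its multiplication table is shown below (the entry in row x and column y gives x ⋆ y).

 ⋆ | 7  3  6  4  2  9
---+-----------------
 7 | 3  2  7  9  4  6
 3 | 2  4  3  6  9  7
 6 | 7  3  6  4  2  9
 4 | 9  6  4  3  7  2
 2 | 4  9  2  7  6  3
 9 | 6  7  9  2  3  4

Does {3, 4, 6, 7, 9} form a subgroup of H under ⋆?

No

9 ⋆ 4 = 2, which is not in {3, 4, 6, 7, 9}.
The subset is not closed under ⋆, so it is not a subgroup.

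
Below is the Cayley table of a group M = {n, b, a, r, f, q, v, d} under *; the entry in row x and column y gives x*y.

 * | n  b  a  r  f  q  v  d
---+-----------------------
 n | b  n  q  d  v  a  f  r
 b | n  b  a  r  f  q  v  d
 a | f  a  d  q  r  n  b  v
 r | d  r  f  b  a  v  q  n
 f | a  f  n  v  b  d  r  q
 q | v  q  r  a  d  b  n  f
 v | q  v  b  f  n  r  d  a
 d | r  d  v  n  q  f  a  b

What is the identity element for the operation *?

b

The identity e satisfies e*x = x for all x, so its row in the table reproduces the column headers.
Row b reads: n, b, a, r, f, q, v, d — exactly the header order. So b is the identity.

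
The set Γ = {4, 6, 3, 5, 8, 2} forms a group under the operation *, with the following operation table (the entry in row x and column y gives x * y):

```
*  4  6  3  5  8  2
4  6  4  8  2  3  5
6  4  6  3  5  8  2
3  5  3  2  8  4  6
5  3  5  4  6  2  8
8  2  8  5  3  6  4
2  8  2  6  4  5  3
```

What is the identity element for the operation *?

The identity e satisfies e * x = x for all x, so its row in the table reproduces the column headers.
Row 6 reads: 4, 6, 3, 5, 8, 2 — exactly the header order. So 6 is the identity.
(Structurally, Γ here is isomorphic to the symmetric group S_3.)

6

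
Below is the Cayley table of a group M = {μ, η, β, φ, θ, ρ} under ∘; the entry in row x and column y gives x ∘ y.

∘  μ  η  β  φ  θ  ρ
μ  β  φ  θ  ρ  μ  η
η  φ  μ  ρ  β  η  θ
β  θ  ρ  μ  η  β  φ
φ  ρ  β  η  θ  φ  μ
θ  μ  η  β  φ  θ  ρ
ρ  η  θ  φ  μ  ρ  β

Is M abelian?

Check whether the table is symmetric across its main diagonal.
Every entry (row x, col y) equals the entry (row y, col x), so M is abelian.
(In fact M ≅ the cyclic group Z_6.)

Yes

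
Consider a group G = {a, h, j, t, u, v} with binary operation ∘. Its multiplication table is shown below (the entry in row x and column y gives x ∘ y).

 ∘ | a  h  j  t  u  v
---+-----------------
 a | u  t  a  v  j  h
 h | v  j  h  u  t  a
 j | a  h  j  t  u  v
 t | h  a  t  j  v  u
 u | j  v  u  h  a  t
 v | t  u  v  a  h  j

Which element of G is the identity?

j

The identity e satisfies e ∘ x = x for all x, so its row in the table reproduces the column headers.
Row j reads: a, h, j, t, u, v — exactly the header order. So j is the identity.
(Structurally, G here is isomorphic to the symmetric group S_3.)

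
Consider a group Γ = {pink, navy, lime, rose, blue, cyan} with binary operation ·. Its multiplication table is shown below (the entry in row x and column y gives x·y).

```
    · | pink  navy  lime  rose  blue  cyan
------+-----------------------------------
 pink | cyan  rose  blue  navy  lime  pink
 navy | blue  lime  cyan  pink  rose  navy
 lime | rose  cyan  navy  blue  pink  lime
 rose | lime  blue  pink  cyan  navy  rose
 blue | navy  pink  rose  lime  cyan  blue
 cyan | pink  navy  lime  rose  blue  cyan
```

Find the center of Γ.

An element z is central iff its row equals its column in the table.
For navy: navy·pink = blue ≠ rose = pink·navy, so navy ∉ Z.
Checking each element this way leaves Z(Γ) = {cyan}.

{cyan}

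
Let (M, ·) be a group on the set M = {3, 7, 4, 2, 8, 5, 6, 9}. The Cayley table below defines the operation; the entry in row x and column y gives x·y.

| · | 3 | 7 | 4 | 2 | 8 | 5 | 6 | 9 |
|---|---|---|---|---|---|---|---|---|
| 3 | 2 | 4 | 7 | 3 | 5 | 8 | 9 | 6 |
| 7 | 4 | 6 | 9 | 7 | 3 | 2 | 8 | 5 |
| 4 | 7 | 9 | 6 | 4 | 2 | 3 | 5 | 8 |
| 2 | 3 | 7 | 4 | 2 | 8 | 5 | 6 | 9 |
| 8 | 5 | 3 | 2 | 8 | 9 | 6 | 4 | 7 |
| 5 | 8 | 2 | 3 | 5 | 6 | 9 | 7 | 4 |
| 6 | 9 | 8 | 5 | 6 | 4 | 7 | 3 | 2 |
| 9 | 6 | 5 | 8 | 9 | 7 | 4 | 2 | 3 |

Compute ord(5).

The identity element is 2 (its row matches the header).
5^1 = 5
5^2 = 5·5 = 9
5^3 = 9·5 = 4
5^4 = 4·5 = 3
5^5 = 3·5 = 8
5^6 = 8·5 = 6
5^7 = 6·5 = 7
5^8 = 7·5 = 2
The first power of 5 equal to the identity is 5^8, so ord(5) = 8.

8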